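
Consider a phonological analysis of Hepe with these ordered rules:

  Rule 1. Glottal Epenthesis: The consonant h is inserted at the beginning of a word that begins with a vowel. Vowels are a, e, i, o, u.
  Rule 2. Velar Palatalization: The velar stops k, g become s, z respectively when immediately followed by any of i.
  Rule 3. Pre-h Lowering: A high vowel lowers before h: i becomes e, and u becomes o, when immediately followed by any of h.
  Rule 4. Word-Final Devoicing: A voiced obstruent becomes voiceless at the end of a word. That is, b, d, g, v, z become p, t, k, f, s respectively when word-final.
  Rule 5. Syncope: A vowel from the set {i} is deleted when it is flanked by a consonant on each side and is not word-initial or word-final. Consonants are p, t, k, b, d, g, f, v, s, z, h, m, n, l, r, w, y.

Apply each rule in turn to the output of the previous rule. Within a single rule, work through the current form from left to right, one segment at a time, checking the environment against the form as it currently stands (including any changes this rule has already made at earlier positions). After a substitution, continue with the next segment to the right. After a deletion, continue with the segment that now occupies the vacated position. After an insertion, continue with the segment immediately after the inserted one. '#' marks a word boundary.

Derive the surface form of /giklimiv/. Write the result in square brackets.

[zklmf]

Rule 1 Glottal Epenthesis: no change — [giklimiv]
Rule 2 Velar Palatalization: [giklimiv] → [ziklimiv]
Rule 3 Pre-h Lowering: no change — [ziklimiv]
Rule 4 Word-Final Devoicing: [ziklimiv] → [ziklimif]
Rule 5 Syncope: [ziklimif] → [zklmf]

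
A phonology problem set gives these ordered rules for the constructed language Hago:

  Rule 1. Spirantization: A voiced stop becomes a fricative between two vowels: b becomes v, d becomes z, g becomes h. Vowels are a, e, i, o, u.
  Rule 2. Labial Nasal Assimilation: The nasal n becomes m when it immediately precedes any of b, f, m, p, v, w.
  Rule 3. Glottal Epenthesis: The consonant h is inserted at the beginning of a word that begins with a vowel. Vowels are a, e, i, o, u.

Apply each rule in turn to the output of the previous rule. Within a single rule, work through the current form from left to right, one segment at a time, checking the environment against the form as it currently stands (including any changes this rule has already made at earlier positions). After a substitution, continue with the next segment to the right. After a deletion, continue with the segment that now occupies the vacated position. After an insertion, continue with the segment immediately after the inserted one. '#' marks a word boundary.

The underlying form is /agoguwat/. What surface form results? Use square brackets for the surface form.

Rule 1 Spirantization: [agoguwat] → [ahohuwat]
Rule 2 Labial Nasal Assimilation: no change — [ahohuwat]
Rule 3 Glottal Epenthesis: [ahohuwat] → [hahohuwat]

[hahohuwat]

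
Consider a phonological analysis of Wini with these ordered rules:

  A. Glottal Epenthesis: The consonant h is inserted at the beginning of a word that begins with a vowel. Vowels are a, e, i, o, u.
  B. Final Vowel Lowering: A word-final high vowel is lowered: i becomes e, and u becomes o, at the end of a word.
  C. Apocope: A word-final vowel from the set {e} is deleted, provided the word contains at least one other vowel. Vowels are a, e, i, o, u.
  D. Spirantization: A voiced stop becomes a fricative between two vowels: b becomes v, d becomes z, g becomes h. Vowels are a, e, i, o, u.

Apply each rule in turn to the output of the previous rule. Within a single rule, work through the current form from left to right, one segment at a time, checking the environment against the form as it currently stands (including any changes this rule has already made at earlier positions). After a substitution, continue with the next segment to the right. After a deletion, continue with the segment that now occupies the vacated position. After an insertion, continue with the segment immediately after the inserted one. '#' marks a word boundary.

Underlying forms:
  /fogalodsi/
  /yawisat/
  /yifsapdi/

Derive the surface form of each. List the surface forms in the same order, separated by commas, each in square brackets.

/fogalodsi/:
  A Glottal Epenthesis: no change — [fogalodsi]
  B Final Vowel Lowering: [fogalodsi] → [fogalodse]
  C Apocope: [fogalodse] → [fogalods]
  D Spirantization: [fogalods] → [fohalods]
/yawisat/:
  A Glottal Epenthesis: no change — [yawisat]
  B Final Vowel Lowering: no change — [yawisat]
  C Apocope: no change — [yawisat]
  D Spirantization: no change — [yawisat]
/yifsapdi/:
  A Glottal Epenthesis: no change — [yifsapdi]
  B Final Vowel Lowering: [yifsapdi] → [yifsapde]
  C Apocope: [yifsapde] → [yifsapd]
  D Spirantization: no change — [yifsapd]

[fohalods], [yawisat], [yifsapd]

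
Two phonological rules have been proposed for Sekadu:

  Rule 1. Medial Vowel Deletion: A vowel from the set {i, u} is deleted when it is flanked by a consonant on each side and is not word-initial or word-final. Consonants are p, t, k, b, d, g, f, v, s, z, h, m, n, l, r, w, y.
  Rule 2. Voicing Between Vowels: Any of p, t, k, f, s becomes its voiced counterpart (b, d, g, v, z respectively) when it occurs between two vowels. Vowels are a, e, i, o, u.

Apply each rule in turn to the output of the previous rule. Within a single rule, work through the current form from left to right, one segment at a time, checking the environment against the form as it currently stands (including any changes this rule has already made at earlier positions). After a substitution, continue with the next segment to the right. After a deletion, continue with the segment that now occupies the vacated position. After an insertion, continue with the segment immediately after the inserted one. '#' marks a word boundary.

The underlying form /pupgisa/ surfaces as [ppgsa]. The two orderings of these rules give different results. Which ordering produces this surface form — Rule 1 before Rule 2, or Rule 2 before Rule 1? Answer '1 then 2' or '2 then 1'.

Order 1 then 2:
  1 Medial Vowel Deletion: [pupgisa] → [ppgsa]
  2 Voicing Between Vowels: no change — [ppgsa]
  result: [ppgsa]
Order 2 then 1:
  2 Voicing Between Vowels: [pupgisa] → [pupgiza]
  1 Medial Vowel Deletion: [pupgiza] → [ppgza]
  result: [ppgza]

1 then 2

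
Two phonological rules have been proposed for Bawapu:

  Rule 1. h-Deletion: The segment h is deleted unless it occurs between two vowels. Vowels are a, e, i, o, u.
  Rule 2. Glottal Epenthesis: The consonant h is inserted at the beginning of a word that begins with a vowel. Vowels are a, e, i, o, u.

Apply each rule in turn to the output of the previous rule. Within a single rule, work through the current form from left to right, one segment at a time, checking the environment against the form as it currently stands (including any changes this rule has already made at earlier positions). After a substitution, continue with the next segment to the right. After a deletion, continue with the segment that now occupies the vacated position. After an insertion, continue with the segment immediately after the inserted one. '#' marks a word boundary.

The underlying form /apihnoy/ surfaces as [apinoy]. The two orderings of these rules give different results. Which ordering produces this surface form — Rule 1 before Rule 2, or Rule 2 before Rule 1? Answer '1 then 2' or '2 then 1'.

Order 1 then 2:
  1 h-Deletion: [apihnoy] → [apinoy]
  2 Glottal Epenthesis: [apinoy] → [hapinoy]
  result: [hapinoy]
Order 2 then 1:
  2 Glottal Epenthesis: [apihnoy] → [hapihnoy]
  1 h-Deletion: [hapihnoy] → [apinoy]
  result: [apinoy]

2 then 1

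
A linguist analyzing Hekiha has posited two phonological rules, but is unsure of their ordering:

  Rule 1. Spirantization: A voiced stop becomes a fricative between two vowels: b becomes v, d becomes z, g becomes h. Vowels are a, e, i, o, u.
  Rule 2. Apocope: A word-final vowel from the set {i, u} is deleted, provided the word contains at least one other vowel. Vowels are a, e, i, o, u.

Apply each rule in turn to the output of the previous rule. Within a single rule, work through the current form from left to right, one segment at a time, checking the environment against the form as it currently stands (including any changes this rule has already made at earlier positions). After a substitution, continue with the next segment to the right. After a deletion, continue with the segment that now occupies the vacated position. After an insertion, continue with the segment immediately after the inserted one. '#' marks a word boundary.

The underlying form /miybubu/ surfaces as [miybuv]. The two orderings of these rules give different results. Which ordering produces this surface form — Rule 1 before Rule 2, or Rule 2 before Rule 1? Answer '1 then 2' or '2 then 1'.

Order 1 then 2:
  1 Spirantization: [miybubu] → [miybuvu]
  2 Apocope: [miybuvu] → [miybuv]
  result: [miybuv]
Order 2 then 1:
  2 Apocope: [miybubu] → [miybub]
  1 Spirantization: no change — [miybub]
  result: [miybub]

1 then 2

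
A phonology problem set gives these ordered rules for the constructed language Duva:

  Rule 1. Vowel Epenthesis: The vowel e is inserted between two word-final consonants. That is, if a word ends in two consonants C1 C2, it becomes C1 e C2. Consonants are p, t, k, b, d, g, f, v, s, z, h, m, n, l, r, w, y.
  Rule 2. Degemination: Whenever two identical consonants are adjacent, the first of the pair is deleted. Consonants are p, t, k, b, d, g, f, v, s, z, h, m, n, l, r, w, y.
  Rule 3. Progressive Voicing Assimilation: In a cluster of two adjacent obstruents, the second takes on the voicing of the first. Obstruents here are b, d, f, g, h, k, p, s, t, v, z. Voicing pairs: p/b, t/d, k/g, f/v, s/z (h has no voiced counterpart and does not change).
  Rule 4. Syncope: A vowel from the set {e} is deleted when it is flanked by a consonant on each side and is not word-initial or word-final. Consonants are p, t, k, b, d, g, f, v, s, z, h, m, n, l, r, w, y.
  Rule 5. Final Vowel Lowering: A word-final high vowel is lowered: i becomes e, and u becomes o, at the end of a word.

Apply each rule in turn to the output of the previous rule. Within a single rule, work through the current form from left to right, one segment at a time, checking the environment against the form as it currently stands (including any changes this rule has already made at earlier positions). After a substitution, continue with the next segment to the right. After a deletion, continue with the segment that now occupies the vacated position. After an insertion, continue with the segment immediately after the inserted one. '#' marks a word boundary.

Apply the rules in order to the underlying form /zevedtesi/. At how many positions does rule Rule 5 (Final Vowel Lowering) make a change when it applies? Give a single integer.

Rule 1 Vowel Epenthesis: no change — [zevedtesi]
Rule 2 Degemination: no change — [zevedtesi]
Rule 3 Progressive Voicing Assimilation: [zevedtesi] → [zeveddesi]
Rule 4 Syncope: [zeveddesi] → [zvddsi]
Rule 5 Final Vowel Lowering: [zvddsi] → [zvddse]
Rule Rule 5 changed 1 position(s).

1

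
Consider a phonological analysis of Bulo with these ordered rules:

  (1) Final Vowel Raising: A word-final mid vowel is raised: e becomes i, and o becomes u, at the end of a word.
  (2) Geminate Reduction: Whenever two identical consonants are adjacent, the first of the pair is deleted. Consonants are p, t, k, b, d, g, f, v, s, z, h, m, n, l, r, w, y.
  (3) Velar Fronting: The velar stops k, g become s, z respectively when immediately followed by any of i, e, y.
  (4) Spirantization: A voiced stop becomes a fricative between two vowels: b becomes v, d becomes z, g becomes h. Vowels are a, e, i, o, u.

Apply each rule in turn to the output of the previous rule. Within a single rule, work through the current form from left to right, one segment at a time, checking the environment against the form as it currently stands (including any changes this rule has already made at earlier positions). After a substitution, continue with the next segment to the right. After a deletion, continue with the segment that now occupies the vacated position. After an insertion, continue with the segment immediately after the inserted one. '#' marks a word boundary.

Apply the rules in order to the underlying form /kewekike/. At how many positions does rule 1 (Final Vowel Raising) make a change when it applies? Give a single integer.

1

(1) Final Vowel Raising: [kewekike] → [kewekiki]
(2) Geminate Reduction: no change — [kewekiki]
(3) Velar Fronting: [kewekiki] → [sewesisi]
(4) Spirantization: no change — [sewesisi]
Rule 1 changed 1 position(s).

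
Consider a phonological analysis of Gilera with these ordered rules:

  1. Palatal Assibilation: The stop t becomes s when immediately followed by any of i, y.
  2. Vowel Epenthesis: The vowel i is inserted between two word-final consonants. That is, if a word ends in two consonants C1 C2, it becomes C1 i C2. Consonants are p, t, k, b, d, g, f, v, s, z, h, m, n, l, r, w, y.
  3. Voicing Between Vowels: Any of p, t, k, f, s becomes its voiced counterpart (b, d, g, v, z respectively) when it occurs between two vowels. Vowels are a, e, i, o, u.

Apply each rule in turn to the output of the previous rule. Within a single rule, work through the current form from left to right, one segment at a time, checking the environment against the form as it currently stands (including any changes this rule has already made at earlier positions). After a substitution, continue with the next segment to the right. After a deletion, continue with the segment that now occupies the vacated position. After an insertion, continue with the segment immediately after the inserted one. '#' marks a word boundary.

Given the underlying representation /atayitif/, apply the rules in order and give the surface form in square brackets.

1 Palatal Assibilation: [atayitif] → [atayisif]
2 Vowel Epenthesis: no change — [atayisif]
3 Voicing Between Vowels: [atayisif] → [adayizif]

[adayizif]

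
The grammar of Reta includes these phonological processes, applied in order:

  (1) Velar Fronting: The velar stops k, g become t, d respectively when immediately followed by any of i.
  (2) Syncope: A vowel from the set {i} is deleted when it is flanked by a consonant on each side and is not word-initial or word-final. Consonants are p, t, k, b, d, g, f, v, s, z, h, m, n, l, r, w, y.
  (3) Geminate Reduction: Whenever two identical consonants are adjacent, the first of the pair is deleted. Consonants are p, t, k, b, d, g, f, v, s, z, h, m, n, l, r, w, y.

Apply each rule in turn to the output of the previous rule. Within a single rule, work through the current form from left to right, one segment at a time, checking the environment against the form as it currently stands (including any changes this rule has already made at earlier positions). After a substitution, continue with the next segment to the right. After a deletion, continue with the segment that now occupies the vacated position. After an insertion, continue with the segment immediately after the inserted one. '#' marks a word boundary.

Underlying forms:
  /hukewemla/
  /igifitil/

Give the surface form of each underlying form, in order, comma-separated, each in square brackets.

/hukewemla/:
  (1) Velar Fronting: no change — [hukewemla]
  (2) Syncope: no change — [hukewemla]
  (3) Geminate Reduction: no change — [hukewemla]
/igifitil/:
  (1) Velar Fronting: [igifitil] → [idifitil]
  (2) Syncope: [idifitil] → [idftl]
  (3) Geminate Reduction: no change — [idftl]

[hukewemla], [idftl]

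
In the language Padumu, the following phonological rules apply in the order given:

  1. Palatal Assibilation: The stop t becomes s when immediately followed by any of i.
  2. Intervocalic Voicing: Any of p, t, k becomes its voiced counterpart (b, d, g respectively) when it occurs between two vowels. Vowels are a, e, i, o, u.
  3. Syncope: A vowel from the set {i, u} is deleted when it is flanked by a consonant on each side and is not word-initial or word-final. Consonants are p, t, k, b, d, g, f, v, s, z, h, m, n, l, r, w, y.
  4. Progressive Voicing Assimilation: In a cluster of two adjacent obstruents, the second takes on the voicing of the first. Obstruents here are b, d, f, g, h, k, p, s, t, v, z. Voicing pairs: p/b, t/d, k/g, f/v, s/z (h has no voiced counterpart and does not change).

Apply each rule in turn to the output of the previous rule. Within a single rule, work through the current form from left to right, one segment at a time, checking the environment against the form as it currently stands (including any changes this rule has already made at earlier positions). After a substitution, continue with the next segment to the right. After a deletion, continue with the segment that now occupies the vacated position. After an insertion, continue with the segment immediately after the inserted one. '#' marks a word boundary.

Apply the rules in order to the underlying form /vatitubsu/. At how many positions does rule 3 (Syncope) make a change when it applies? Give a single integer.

1 Palatal Assibilation: [vatitubsu] → [vasitubsu]
2 Intervocalic Voicing: [vasitubsu] → [vasidubsu]
3 Syncope: [vasidubsu] → [vasdbsu]
4 Progressive Voicing Assimilation: [vasdbsu] → [vastpsu]
Rule 3 changed 2 position(s).

2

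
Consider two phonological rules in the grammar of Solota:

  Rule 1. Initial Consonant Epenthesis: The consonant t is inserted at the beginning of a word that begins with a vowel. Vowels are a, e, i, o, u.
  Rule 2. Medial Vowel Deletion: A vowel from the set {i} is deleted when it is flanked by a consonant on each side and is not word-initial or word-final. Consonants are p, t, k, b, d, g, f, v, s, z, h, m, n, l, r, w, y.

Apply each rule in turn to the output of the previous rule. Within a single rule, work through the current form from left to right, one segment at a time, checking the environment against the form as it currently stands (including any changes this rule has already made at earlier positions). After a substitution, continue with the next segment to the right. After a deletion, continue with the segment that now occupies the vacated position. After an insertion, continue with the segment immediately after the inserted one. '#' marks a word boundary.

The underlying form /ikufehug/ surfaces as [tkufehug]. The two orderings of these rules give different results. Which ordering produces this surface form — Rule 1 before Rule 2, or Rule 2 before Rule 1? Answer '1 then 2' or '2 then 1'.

1 then 2

Order 1 then 2:
  1 Initial Consonant Epenthesis: [ikufehug] → [tikufehug]
  2 Medial Vowel Deletion: [tikufehug] → [tkufehug]
  result: [tkufehug]
Order 2 then 1:
  2 Medial Vowel Deletion: no change — [ikufehug]
  1 Initial Consonant Epenthesis: [ikufehug] → [tikufehug]
  result: [tikufehug]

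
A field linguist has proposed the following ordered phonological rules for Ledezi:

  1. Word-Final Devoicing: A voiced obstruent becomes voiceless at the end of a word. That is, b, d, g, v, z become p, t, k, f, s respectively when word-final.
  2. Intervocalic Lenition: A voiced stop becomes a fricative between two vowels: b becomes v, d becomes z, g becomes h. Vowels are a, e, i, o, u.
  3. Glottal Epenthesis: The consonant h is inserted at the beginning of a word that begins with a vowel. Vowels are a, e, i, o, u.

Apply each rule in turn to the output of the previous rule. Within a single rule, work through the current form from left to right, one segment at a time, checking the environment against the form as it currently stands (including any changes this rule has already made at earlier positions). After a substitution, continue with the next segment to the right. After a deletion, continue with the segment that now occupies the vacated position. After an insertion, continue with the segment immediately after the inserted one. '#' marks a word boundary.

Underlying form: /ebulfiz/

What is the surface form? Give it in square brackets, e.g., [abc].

[hevulfis]

1 Word-Final Devoicing: [ebulfiz] → [ebulfis]
2 Intervocalic Lenition: [ebulfis] → [evulfis]
3 Glottal Epenthesis: [evulfis] → [hevulfis]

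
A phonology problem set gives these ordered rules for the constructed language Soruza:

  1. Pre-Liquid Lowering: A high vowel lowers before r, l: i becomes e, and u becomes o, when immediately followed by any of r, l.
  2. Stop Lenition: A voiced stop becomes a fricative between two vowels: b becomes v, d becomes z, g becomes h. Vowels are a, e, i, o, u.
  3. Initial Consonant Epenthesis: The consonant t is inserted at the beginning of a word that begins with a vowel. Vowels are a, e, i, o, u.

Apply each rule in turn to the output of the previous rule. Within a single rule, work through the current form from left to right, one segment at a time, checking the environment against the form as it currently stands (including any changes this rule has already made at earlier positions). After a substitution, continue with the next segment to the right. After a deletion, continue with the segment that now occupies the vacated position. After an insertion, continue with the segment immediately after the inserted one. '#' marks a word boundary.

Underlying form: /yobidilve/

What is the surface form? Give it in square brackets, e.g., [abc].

[yovizelve]

1 Pre-Liquid Lowering: [yobidilve] → [yobidelve]
2 Stop Lenition: [yobidelve] → [yovizelve]
3 Initial Consonant Epenthesis: no change — [yovizelve]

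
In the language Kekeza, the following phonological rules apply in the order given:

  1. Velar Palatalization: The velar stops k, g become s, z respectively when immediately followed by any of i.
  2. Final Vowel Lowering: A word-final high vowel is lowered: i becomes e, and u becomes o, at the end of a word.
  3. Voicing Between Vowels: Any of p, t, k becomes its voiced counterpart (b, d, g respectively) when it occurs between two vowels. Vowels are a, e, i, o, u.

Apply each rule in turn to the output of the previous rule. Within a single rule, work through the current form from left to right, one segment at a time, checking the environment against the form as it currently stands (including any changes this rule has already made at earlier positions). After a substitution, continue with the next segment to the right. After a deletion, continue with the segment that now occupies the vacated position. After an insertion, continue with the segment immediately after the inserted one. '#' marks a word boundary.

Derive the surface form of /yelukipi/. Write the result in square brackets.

[yelusibe]

1 Velar Palatalization: [yelukipi] → [yelusipi]
2 Final Vowel Lowering: [yelusipi] → [yelusipe]
3 Voicing Between Vowels: [yelusipe] → [yelusibe]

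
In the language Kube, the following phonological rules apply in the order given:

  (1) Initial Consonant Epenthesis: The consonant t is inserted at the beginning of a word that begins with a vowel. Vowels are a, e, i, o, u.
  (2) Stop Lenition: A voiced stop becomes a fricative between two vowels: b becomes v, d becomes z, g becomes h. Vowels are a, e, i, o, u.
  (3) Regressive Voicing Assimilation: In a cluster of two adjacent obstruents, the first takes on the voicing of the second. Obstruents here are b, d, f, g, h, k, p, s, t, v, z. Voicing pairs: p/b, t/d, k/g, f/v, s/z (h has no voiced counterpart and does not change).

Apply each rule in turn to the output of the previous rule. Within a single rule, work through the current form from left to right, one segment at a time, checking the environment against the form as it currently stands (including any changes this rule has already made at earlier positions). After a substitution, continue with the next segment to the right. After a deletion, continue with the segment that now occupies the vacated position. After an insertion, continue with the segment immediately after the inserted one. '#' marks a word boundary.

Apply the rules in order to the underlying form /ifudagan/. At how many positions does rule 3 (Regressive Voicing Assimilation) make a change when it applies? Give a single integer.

(1) Initial Consonant Epenthesis: [ifudagan] → [tifudagan]
(2) Stop Lenition: [tifudagan] → [tifuzahan]
(3) Regressive Voicing Assimilation: no change — [tifuzahan]
Rule 3 changed 0 position(s).

0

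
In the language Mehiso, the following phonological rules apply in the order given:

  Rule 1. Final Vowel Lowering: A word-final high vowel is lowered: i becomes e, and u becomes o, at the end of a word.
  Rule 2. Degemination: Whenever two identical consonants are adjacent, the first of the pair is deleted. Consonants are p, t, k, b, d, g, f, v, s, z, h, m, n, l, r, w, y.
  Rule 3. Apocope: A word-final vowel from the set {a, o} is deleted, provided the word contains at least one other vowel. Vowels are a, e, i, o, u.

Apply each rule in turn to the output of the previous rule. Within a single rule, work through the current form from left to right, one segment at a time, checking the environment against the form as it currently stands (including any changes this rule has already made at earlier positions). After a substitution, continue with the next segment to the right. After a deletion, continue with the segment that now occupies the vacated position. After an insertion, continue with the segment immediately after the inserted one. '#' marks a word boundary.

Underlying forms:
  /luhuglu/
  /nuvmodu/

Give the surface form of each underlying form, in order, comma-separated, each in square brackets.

/luhuglu/:
  Rule 1 Final Vowel Lowering: [luhuglu] → [luhuglo]
  Rule 2 Degemination: no change — [luhuglo]
  Rule 3 Apocope: [luhuglo] → [luhugl]
/nuvmodu/:
  Rule 1 Final Vowel Lowering: [nuvmodu] → [nuvmodo]
  Rule 2 Degemination: no change — [nuvmodo]
  Rule 3 Apocope: [nuvmodo] → [nuvmod]

[luhugl], [nuvmod]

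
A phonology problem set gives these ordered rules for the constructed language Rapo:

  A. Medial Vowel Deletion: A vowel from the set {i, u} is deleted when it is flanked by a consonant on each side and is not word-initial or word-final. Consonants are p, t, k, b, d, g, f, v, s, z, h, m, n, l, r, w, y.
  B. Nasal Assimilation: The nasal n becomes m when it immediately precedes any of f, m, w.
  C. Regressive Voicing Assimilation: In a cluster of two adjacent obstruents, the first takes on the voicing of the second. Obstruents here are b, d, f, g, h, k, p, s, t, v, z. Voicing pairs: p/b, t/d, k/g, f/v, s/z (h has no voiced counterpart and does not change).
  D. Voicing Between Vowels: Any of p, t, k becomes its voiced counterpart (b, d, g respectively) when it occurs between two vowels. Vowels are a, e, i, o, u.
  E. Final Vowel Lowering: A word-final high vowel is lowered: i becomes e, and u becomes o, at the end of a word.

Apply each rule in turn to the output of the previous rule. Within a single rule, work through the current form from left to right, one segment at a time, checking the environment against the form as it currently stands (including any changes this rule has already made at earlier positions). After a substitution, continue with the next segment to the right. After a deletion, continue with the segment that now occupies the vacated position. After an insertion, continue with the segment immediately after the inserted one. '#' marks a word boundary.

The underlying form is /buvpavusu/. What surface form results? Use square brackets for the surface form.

[bfpafso]

A Medial Vowel Deletion: [buvpavusu] → [bvpavsu]
B Nasal Assimilation: no change — [bvpavsu]
C Regressive Voicing Assimilation: [bvpavsu] → [bfpafsu]
D Voicing Between Vowels: no change — [bfpafsu]
E Final Vowel Lowering: [bfpafsu] → [bfpafso]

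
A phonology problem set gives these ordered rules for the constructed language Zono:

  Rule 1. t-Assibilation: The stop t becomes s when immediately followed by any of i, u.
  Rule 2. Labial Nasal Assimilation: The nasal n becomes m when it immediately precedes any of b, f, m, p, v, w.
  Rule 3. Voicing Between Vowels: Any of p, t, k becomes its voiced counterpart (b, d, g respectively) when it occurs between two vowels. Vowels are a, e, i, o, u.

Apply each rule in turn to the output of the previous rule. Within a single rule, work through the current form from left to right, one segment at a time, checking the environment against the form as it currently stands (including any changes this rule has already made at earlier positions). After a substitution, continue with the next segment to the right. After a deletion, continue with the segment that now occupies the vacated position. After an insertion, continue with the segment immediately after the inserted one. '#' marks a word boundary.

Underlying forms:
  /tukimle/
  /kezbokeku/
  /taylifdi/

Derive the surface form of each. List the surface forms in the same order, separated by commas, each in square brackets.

/tukimle/:
  Rule 1 t-Assibilation: [tukimle] → [sukimle]
  Rule 2 Labial Nasal Assimilation: no change — [sukimle]
  Rule 3 Voicing Between Vowels: [sukimle] → [sugimle]
/kezbokeku/:
  Rule 1 t-Assibilation: no change — [kezbokeku]
  Rule 2 Labial Nasal Assimilation: no change — [kezbokeku]
  Rule 3 Voicing Between Vowels: [kezbokeku] → [kezbogegu]
/taylifdi/:
  Rule 1 t-Assibilation: no change — [taylifdi]
  Rule 2 Labial Nasal Assimilation: no change — [taylifdi]
  Rule 3 Voicing Between Vowels: no change — [taylifdi]

[sugimle], [kezbogegu], [taylifdi]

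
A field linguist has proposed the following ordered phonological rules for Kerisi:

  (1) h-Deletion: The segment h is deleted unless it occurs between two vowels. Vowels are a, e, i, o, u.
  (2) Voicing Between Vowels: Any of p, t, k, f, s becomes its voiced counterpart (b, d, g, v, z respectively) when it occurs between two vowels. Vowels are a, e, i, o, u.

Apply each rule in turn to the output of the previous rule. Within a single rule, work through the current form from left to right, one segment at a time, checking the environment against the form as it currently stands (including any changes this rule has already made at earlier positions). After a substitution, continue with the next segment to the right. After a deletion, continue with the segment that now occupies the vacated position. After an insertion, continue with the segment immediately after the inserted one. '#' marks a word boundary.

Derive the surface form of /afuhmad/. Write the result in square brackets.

(1) h-Deletion: [afuhmad] → [afumad]
(2) Voicing Between Vowels: [afumad] → [avumad]

[avumad]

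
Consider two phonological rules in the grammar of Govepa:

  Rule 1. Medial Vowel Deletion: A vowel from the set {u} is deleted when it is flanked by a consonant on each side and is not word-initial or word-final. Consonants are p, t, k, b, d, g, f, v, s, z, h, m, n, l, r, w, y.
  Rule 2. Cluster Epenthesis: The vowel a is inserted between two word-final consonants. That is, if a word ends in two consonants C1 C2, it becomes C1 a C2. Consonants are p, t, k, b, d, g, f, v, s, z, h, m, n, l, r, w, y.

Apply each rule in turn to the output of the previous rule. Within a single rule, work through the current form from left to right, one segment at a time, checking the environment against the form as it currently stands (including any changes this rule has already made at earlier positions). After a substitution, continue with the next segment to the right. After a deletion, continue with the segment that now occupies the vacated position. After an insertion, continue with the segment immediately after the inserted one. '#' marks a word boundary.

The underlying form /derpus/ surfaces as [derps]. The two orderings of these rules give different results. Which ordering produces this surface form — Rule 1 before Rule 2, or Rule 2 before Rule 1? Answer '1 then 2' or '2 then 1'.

2 then 1

Order 1 then 2:
  1 Medial Vowel Deletion: [derpus] → [derps]
  2 Cluster Epenthesis: [derps] → [derpas]
  result: [derpas]
Order 2 then 1:
  2 Cluster Epenthesis: no change — [derpus]
  1 Medial Vowel Deletion: [derpus] → [derps]
  result: [derps]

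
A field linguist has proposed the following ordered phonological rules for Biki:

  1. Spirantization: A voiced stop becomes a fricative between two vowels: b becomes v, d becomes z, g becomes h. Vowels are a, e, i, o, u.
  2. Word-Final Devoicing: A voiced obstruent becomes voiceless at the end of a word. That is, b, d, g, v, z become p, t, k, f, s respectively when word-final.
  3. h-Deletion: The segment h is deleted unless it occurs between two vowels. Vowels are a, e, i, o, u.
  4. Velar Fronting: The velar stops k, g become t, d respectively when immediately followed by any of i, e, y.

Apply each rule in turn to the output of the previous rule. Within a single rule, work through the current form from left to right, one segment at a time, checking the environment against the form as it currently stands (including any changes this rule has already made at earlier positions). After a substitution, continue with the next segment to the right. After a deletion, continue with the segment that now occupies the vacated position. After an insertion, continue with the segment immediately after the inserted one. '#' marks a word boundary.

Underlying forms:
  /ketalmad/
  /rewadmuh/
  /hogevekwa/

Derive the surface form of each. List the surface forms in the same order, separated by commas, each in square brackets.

/ketalmad/:
  1 Spirantization: no change — [ketalmad]
  2 Word-Final Devoicing: [ketalmad] → [ketalmat]
  3 h-Deletion: no change — [ketalmat]
  4 Velar Fronting: [ketalmat] → [tetalmat]
/rewadmuh/:
  1 Spirantization: no change — [rewadmuh]
  2 Word-Final Devoicing: no change — [rewadmuh]
  3 h-Deletion: [rewadmuh] → [rewadmu]
  4 Velar Fronting: no change — [rewadmu]
/hogevekwa/:
  1 Spirantization: [hogevekwa] → [hohevekwa]
  2 Word-Final Devoicing: no change — [hohevekwa]
  3 h-Deletion: [hohevekwa] → [ohevekwa]
  4 Velar Fronting: no change — [ohevekwa]

[tetalmat], [rewadmu], [ohevekwa]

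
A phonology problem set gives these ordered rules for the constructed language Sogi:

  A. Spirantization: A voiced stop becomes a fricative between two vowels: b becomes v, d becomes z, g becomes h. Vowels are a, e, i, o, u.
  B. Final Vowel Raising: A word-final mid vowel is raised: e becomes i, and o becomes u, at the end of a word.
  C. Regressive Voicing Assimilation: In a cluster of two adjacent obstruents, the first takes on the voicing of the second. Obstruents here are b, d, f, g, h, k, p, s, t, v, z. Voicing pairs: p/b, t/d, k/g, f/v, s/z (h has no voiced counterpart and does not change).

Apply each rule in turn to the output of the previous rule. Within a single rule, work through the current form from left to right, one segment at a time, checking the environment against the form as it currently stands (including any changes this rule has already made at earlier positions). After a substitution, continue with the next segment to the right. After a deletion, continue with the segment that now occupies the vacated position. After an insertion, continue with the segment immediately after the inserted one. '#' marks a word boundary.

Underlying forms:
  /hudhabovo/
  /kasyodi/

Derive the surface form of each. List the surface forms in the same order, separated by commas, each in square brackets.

[huthavovu], [kasyozi]

/hudhabovo/:
  A Spirantization: [hudhabovo] → [hudhavovo]
  B Final Vowel Raising: [hudhavovo] → [hudhavovu]
  C Regressive Voicing Assimilation: [hudhavovu] → [huthavovu]
/kasyodi/:
  A Spirantization: [kasyodi] → [kasyozi]
  B Final Vowel Raising: no change — [kasyozi]
  C Regressive Voicing Assimilation: no change — [kasyozi]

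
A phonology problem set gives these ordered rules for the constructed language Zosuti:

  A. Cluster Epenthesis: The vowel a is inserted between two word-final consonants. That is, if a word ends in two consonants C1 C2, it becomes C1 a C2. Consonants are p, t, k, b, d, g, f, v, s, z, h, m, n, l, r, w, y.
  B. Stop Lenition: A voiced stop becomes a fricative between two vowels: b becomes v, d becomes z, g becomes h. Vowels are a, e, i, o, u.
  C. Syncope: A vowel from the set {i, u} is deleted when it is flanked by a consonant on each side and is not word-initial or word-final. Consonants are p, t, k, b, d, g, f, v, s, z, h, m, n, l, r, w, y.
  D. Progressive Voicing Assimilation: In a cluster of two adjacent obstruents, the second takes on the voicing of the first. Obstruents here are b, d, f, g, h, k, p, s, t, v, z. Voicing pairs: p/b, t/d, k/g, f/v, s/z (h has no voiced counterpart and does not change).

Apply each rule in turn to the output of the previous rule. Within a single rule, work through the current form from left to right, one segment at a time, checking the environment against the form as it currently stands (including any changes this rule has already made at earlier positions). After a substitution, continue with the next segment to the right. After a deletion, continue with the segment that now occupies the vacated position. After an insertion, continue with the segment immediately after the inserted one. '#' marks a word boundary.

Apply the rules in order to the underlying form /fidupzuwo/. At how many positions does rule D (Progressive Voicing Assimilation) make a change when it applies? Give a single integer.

A Cluster Epenthesis: no change — [fidupzuwo]
B Stop Lenition: [fidupzuwo] → [fizupzuwo]
C Syncope: [fizupzuwo] → [fzpzwo]
D Progressive Voicing Assimilation: [fzpzwo] → [fspswo]
Rule D changed 2 position(s).

2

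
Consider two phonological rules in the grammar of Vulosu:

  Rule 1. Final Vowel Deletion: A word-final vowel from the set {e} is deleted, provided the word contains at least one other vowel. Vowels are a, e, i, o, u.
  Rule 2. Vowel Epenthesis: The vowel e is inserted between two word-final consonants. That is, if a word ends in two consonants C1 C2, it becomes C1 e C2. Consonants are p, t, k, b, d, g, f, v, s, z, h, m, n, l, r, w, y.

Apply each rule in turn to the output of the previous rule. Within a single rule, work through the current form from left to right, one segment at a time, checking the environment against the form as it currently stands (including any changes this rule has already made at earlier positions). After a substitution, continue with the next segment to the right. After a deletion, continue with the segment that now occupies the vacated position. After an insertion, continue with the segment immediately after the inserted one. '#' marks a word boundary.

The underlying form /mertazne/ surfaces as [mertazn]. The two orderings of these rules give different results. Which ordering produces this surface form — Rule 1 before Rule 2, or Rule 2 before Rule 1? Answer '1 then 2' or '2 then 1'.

2 then 1

Order 1 then 2:
  1 Final Vowel Deletion: [mertazne] → [mertazn]
  2 Vowel Epenthesis: [mertazn] → [mertazen]
  result: [mertazen]
Order 2 then 1:
  2 Vowel Epenthesis: no change — [mertazne]
  1 Final Vowel Deletion: [mertazne] → [mertazn]
  result: [mertazn]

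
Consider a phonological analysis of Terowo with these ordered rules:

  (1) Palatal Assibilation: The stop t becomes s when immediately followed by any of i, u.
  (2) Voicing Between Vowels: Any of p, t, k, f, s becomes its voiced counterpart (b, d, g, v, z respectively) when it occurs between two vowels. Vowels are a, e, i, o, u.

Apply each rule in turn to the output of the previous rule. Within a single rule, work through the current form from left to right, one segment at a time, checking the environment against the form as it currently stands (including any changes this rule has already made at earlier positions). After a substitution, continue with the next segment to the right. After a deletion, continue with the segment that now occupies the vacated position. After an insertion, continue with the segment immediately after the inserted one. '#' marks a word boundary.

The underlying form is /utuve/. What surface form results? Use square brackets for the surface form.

(1) Palatal Assibilation: [utuve] → [usuve]
(2) Voicing Between Vowels: [usuve] → [uzuve]

[uzuve]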